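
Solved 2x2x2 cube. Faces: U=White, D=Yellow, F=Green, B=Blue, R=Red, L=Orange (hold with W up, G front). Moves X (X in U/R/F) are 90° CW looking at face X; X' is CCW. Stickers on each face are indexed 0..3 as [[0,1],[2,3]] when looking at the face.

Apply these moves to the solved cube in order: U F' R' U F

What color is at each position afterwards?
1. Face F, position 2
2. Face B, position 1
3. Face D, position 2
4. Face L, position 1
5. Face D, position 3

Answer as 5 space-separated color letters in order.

Answer: R W Y G G

Derivation:
After move 1 (U): U=WWWW F=RRGG R=BBRR B=OOBB L=GGOO
After move 2 (F'): F=RGRG U=WWBR R=YBYR D=GOYY L=GWOW
After move 3 (R'): R=BRYY U=WBBO F=RWRR D=GGYG B=YOOB
After move 4 (U): U=BWOB F=BRRR R=YOYY B=GWOB L=RWOW
After move 5 (F): F=RBRR U=BWWW R=OOBY D=YYYG L=RGOG
Query 1: F[2] = R
Query 2: B[1] = W
Query 3: D[2] = Y
Query 4: L[1] = G
Query 5: D[3] = G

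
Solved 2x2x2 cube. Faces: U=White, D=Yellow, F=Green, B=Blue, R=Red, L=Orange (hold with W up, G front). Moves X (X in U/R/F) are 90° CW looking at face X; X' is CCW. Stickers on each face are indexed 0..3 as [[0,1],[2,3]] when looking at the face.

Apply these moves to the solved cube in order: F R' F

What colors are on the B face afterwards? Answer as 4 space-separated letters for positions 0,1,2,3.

After move 1 (F): F=GGGG U=WWOO R=WRWR D=RRYY L=OYOY
After move 2 (R'): R=RRWW U=WBOB F=GWGO D=RGYG B=YBRB
After move 3 (F): F=GGOW U=WBYY R=ORBW D=WRYG L=OROG
Query: B face = YBRB

Answer: Y B R B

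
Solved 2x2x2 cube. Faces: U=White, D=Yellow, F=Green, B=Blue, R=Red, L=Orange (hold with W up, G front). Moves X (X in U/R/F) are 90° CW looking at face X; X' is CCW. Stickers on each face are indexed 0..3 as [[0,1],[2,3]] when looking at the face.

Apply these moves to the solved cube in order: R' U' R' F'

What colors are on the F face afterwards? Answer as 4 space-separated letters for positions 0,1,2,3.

After move 1 (R'): R=RRRR U=WBWB F=GWGW D=YGYG B=YBYB
After move 2 (U'): U=BBWW F=OOGW R=GWRR B=RRYB L=YBOO
After move 3 (R'): R=WRGR U=BYWR F=OBGW D=YOYW B=GRGB
After move 4 (F'): F=BWOG U=BYWG R=ORYR D=BOYW L=YROW
Query: F face = BWOG

Answer: B W O G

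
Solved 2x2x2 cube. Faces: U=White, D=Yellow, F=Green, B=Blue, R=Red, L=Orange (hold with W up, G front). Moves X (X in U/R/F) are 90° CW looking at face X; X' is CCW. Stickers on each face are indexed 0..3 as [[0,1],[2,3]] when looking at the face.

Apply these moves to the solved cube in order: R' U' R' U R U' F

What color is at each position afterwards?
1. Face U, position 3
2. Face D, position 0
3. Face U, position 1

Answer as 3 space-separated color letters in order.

After move 1 (R'): R=RRRR U=WBWB F=GWGW D=YGYG B=YBYB
After move 2 (U'): U=BBWW F=OOGW R=GWRR B=RRYB L=YBOO
After move 3 (R'): R=WRGR U=BYWR F=OBGW D=YOYW B=GRGB
After move 4 (U): U=WBRY F=WRGW R=GRGR B=YBGB L=OBOO
After move 5 (R): R=GGRR U=WRRW F=WOGW D=YGYY B=YBBB
After move 6 (U'): U=RWWR F=OBGW R=WORR B=GGBB L=YBOO
After move 7 (F): F=GOWB U=RWOB R=WORR D=RWYY L=YYOG
Query 1: U[3] = B
Query 2: D[0] = R
Query 3: U[1] = W

Answer: B R W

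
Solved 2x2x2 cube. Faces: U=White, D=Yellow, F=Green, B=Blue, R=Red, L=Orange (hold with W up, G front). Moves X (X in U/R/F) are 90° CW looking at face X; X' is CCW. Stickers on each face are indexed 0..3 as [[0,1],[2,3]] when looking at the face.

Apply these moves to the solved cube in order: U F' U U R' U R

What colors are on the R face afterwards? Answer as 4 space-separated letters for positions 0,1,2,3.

After move 1 (U): U=WWWW F=RRGG R=BBRR B=OOBB L=GGOO
After move 2 (F'): F=RGRG U=WWBR R=YBYR D=GOYY L=GWOW
After move 3 (U): U=BWRW F=YBRG R=OOYR B=GWBB L=RGOW
After move 4 (U): U=RBWW F=OORG R=GWYR B=RGBB L=YBOW
After move 5 (R'): R=WRGY U=RBWR F=OBRW D=GOYG B=YGOB
After move 6 (U): U=WRRB F=WRRW R=YGGY B=YBOB L=OBOW
After move 7 (R): R=GYYG U=WRRW F=WORG D=GOYY B=BBRB
Query: R face = GYYG

Answer: G Y Y G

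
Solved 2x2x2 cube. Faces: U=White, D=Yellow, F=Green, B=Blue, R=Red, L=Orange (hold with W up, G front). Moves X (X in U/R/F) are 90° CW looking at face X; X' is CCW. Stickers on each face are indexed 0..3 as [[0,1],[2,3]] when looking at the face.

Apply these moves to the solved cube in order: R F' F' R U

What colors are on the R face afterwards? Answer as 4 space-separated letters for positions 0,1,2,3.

Answer: Y B R R

Derivation:
After move 1 (R): R=RRRR U=WGWG F=GYGY D=YBYB B=WBWB
After move 2 (F'): F=YYGG U=WGRR R=BRYR D=OOYB L=OGOW
After move 3 (F'): F=YGYG U=WGBY R=OROR D=GWYB L=OROR
After move 4 (R): R=OORR U=WGBG F=YWYB D=GWYW B=YBGB
After move 5 (U): U=BWGG F=OOYB R=YBRR B=ORGB L=YWOR
Query: R face = YBRR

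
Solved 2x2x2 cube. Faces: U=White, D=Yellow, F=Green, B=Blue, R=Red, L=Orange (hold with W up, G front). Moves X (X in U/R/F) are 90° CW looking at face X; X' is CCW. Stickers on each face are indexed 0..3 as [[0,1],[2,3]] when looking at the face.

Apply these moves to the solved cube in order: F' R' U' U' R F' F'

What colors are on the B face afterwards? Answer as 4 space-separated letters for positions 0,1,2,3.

Answer: W W R B

Derivation:
After move 1 (F'): F=GGGG U=WWRR R=YRYR D=OOYY L=OWOW
After move 2 (R'): R=RRYY U=WBRB F=GWGR D=OGYG B=YBOB
After move 3 (U'): U=BBWR F=OWGR R=GWYY B=RROB L=YBOW
After move 4 (U'): U=BRBW F=YBGR R=OWYY B=GWOB L=RROW
After move 5 (R): R=YOYW U=BBBR F=YGGG D=OOYG B=WWRB
After move 6 (F'): F=GGYG U=BBYY R=OOOW D=RWYG L=RROB
After move 7 (F'): F=GGGY U=BBOO R=WORW D=RBYG L=RYOY
Query: B face = WWRB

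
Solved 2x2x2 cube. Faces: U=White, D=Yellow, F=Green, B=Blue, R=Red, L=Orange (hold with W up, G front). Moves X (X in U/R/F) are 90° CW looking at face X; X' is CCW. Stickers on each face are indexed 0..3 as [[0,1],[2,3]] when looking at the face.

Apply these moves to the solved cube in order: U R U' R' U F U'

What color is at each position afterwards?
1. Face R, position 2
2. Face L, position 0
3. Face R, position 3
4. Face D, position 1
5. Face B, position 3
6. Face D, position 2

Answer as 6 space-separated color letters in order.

Answer: W W R O B Y

Derivation:
After move 1 (U): U=WWWW F=RRGG R=BBRR B=OOBB L=GGOO
After move 2 (R): R=RBRB U=WRWG F=RYGY D=YBYO B=WOWB
After move 3 (U'): U=RGWW F=GGGY R=RYRB B=RBWB L=WOOO
After move 4 (R'): R=YBRR U=RWWR F=GGGW D=YGYY B=OBBB
After move 5 (U): U=WRRW F=YBGW R=OBRR B=WOBB L=GGOO
After move 6 (F): F=GYWB U=WROG R=RBWR D=ROYY L=GYOG
After move 7 (U'): U=RGWO F=GYWB R=GYWR B=RBBB L=WOOG
Query 1: R[2] = W
Query 2: L[0] = W
Query 3: R[3] = R
Query 4: D[1] = O
Query 5: B[3] = B
Query 6: D[2] = Y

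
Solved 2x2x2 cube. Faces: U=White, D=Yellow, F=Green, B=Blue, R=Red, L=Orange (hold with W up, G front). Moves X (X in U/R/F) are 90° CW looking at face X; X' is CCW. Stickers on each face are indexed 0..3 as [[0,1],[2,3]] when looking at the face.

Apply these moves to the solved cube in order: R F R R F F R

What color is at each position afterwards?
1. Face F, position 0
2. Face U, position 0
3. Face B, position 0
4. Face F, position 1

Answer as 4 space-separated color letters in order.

Answer: W W R O

Derivation:
After move 1 (R): R=RRRR U=WGWG F=GYGY D=YBYB B=WBWB
After move 2 (F): F=GGYY U=WGOO R=WRGR D=RRYB L=OYOB
After move 3 (R): R=GWRR U=WGOY F=GRYB D=RWYW B=OBGB
After move 4 (R): R=RGRW U=WROB F=GWYW D=RGYO B=YBGB
After move 5 (F): F=YGWW U=WRBY R=OGBW D=RRYO L=OROG
After move 6 (F): F=WYWG U=WRGR R=BGYW D=BOYO L=OROR
After move 7 (R): R=YBWG U=WYGG F=WOWO D=BGYY B=RBRB
Query 1: F[0] = W
Query 2: U[0] = W
Query 3: B[0] = R
Query 4: F[1] = O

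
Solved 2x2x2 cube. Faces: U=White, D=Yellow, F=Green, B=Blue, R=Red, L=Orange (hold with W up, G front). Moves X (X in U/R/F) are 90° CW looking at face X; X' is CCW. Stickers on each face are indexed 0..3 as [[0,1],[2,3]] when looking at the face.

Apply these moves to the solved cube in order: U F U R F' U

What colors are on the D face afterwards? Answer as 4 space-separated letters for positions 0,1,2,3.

After move 1 (U): U=WWWW F=RRGG R=BBRR B=OOBB L=GGOO
After move 2 (F): F=GRGR U=WWOG R=WBWR D=RBYY L=GYOY
After move 3 (U): U=OWGW F=WBGR R=OOWR B=GYBB L=GROY
After move 4 (R): R=WORO U=OBGR F=WBGY D=RBYG B=WYWB
After move 5 (F'): F=BYWG U=OBWR R=BORO D=RYYG L=GROG
After move 6 (U): U=WORB F=BOWG R=WYRO B=GRWB L=BYOG
Query: D face = RYYG

Answer: R Y Y G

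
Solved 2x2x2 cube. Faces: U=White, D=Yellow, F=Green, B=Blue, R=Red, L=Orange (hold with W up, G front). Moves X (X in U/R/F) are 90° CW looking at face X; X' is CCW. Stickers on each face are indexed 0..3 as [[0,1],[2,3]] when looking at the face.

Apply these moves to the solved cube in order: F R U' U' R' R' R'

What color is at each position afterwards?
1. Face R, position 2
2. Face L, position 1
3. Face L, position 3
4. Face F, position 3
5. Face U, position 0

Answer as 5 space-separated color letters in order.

After move 1 (F): F=GGGG U=WWOO R=WRWR D=RRYY L=OYOY
After move 2 (R): R=WWRR U=WGOG F=GRGY D=RBYB B=OBWB
After move 3 (U'): U=GGWO F=OYGY R=GRRR B=WWWB L=OBOY
After move 4 (U'): U=GOGW F=OBGY R=OYRR B=GRWB L=WWOY
After move 5 (R'): R=YROR U=GWGG F=OOGW D=RBYY B=BRBB
After move 6 (R'): R=RRYO U=GBGB F=OWGG D=ROYW B=YRBB
After move 7 (R'): R=RORY U=GBGY F=OBGB D=RWYG B=WROB
Query 1: R[2] = R
Query 2: L[1] = W
Query 3: L[3] = Y
Query 4: F[3] = B
Query 5: U[0] = G

Answer: R W Y B G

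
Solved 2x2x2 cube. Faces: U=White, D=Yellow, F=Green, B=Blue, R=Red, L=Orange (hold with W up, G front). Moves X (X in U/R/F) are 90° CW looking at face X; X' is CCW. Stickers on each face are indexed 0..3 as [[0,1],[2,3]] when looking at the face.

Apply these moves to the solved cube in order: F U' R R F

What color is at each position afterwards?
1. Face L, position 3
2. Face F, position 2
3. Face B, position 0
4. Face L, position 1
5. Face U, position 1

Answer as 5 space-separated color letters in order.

Answer: O W G R R

Derivation:
After move 1 (F): F=GGGG U=WWOO R=WRWR D=RRYY L=OYOY
After move 2 (U'): U=WOWO F=OYGG R=GGWR B=WRBB L=BBOY
After move 3 (R): R=WGRG U=WYWG F=ORGY D=RBYW B=OROB
After move 4 (R): R=RWGG U=WRWY F=OBGW D=ROYO B=GRYB
After move 5 (F): F=GOWB U=WRYB R=WWYG D=GRYO L=BROO
Query 1: L[3] = O
Query 2: F[2] = W
Query 3: B[0] = G
Query 4: L[1] = R
Query 5: U[1] = R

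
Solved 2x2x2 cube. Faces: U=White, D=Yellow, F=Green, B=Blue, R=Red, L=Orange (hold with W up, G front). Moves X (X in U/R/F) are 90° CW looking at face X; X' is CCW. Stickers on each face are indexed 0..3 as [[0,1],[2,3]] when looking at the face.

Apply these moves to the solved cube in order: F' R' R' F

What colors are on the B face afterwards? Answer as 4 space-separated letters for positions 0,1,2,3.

After move 1 (F'): F=GGGG U=WWRR R=YRYR D=OOYY L=OWOW
After move 2 (R'): R=RRYY U=WBRB F=GWGR D=OGYG B=YBOB
After move 3 (R'): R=RYRY U=WORY F=GBGB D=OWYR B=GBGB
After move 4 (F): F=GGBB U=WOWW R=RYYY D=RRYR L=OOOW
Query: B face = GBGB

Answer: G B G B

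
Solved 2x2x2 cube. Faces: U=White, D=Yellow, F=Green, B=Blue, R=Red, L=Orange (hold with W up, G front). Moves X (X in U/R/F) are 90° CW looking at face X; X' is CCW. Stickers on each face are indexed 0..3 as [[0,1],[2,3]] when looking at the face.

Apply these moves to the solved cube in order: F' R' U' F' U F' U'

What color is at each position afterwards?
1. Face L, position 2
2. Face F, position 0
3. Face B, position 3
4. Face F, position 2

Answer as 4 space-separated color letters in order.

After move 1 (F'): F=GGGG U=WWRR R=YRYR D=OOYY L=OWOW
After move 2 (R'): R=RRYY U=WBRB F=GWGR D=OGYG B=YBOB
After move 3 (U'): U=BBWR F=OWGR R=GWYY B=RROB L=YBOW
After move 4 (F'): F=WROG U=BBGY R=GWOY D=BWYG L=YROW
After move 5 (U): U=GBYB F=GWOG R=RROY B=YROB L=WROW
After move 6 (F'): F=WGGO U=GBRO R=WRBY D=RWYG L=WBOY
After move 7 (U'): U=BOGR F=WBGO R=WGBY B=WROB L=YROY
Query 1: L[2] = O
Query 2: F[0] = W
Query 3: B[3] = B
Query 4: F[2] = G

Answer: O W B G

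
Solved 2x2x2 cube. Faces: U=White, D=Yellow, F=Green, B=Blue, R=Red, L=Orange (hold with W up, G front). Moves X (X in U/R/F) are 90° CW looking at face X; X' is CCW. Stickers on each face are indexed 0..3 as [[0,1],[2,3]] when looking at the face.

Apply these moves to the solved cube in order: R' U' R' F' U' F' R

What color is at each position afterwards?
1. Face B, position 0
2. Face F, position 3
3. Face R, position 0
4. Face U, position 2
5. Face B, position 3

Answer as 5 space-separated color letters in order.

Answer: Y W B B B

Derivation:
After move 1 (R'): R=RRRR U=WBWB F=GWGW D=YGYG B=YBYB
After move 2 (U'): U=BBWW F=OOGW R=GWRR B=RRYB L=YBOO
After move 3 (R'): R=WRGR U=BYWR F=OBGW D=YOYW B=GRGB
After move 4 (F'): F=BWOG U=BYWG R=ORYR D=BOYW L=YROW
After move 5 (U'): U=YGBW F=YROG R=BWYR B=ORGB L=GROW
After move 6 (F'): F=RGYO U=YGBY R=OWBR D=RWYW L=GWOB
After move 7 (R): R=BORW U=YGBO F=RWYW D=RGYO B=YRGB
Query 1: B[0] = Y
Query 2: F[3] = W
Query 3: R[0] = B
Query 4: U[2] = B
Query 5: B[3] = B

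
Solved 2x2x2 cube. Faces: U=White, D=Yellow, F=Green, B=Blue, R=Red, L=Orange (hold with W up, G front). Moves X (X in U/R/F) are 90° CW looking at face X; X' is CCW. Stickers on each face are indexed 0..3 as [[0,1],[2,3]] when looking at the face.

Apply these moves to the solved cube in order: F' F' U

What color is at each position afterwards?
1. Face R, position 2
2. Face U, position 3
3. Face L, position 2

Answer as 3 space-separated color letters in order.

Answer: O W O

Derivation:
After move 1 (F'): F=GGGG U=WWRR R=YRYR D=OOYY L=OWOW
After move 2 (F'): F=GGGG U=WWYY R=OROR D=WWYY L=OROR
After move 3 (U): U=YWYW F=ORGG R=BBOR B=ORBB L=GGOR
Query 1: R[2] = O
Query 2: U[3] = W
Query 3: L[2] = O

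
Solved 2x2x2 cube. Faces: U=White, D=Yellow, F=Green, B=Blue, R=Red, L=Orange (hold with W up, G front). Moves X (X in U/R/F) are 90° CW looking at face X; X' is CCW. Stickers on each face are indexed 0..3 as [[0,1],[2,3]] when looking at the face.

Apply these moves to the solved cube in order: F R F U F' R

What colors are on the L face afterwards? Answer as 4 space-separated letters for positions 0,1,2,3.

Answer: G G O Y

Derivation:
After move 1 (F): F=GGGG U=WWOO R=WRWR D=RRYY L=OYOY
After move 2 (R): R=WWRR U=WGOG F=GRGY D=RBYB B=OBWB
After move 3 (F): F=GGYR U=WGYY R=OWGR D=RWYB L=OROB
After move 4 (U): U=YWYG F=OWYR R=OBGR B=ORWB L=GGOB
After move 5 (F'): F=WROY U=YWOG R=WBRR D=GBYB L=GGOY
After move 6 (R): R=RWRB U=YROY F=WBOB D=GWYO B=GRWB
Query: L face = GGOY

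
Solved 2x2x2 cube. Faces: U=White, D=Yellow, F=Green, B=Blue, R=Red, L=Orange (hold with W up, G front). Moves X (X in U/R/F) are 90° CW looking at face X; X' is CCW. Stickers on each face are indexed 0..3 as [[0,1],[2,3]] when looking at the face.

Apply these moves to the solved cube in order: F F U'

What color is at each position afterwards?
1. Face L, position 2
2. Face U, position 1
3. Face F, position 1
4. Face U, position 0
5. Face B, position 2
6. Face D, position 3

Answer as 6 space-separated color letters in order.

Answer: O Y R W B Y

Derivation:
After move 1 (F): F=GGGG U=WWOO R=WRWR D=RRYY L=OYOY
After move 2 (F): F=GGGG U=WWYY R=OROR D=WWYY L=OROR
After move 3 (U'): U=WYWY F=ORGG R=GGOR B=ORBB L=BBOR
Query 1: L[2] = O
Query 2: U[1] = Y
Query 3: F[1] = R
Query 4: U[0] = W
Query 5: B[2] = B
Query 6: D[3] = Y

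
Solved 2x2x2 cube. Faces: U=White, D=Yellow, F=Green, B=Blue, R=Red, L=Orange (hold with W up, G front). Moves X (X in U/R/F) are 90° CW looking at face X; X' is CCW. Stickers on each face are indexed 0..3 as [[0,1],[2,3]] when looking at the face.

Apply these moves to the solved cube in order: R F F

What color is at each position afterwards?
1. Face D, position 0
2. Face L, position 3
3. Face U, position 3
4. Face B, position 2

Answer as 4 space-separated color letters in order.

Answer: G R Y W

Derivation:
After move 1 (R): R=RRRR U=WGWG F=GYGY D=YBYB B=WBWB
After move 2 (F): F=GGYY U=WGOO R=WRGR D=RRYB L=OYOB
After move 3 (F): F=YGYG U=WGBY R=OROR D=GWYB L=OROR
Query 1: D[0] = G
Query 2: L[3] = R
Query 3: U[3] = Y
Query 4: B[2] = W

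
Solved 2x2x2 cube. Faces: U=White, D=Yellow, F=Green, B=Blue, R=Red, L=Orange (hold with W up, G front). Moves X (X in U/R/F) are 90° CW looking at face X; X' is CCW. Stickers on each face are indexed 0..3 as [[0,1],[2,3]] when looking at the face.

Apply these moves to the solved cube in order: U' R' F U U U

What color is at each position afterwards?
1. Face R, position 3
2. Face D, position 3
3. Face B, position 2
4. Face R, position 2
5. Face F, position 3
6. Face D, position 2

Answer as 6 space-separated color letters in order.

Answer: R G Y R W Y

Derivation:
After move 1 (U'): U=WWWW F=OOGG R=GGRR B=RRBB L=BBOO
After move 2 (R'): R=GRGR U=WBWR F=OWGW D=YOYG B=YRYB
After move 3 (F): F=GOWW U=WBOB R=WRRR D=GGYG L=BYOO
After move 4 (U): U=OWBB F=WRWW R=YRRR B=BYYB L=GOOO
After move 5 (U): U=BOBW F=YRWW R=BYRR B=GOYB L=WROO
After move 6 (U): U=BBWO F=BYWW R=GORR B=WRYB L=YROO
Query 1: R[3] = R
Query 2: D[3] = G
Query 3: B[2] = Y
Query 4: R[2] = R
Query 5: F[3] = W
Query 6: D[2] = Y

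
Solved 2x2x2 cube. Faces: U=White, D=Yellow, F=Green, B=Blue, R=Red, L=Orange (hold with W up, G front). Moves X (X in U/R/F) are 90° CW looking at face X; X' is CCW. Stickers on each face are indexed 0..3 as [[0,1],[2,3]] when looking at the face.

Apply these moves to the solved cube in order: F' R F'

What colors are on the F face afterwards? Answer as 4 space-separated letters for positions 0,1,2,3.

Answer: O Y G G

Derivation:
After move 1 (F'): F=GGGG U=WWRR R=YRYR D=OOYY L=OWOW
After move 2 (R): R=YYRR U=WGRG F=GOGY D=OBYB B=RBWB
After move 3 (F'): F=OYGG U=WGYR R=BYOR D=WWYB L=OGOR
Query: F face = OYGG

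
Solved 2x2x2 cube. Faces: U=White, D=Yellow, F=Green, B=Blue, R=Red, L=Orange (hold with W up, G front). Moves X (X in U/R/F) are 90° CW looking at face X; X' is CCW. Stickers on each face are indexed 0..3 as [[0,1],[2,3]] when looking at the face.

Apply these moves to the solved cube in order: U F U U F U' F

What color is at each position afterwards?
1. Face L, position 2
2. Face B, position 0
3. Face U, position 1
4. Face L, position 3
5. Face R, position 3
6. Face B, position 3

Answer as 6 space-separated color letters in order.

After move 1 (U): U=WWWW F=RRGG R=BBRR B=OOBB L=GGOO
After move 2 (F): F=GRGR U=WWOG R=WBWR D=RBYY L=GYOY
After move 3 (U): U=OWGW F=WBGR R=OOWR B=GYBB L=GROY
After move 4 (U): U=GOWW F=OOGR R=GYWR B=GRBB L=WBOY
After move 5 (F): F=GORO U=GOYB R=WYWR D=WGYY L=WROB
After move 6 (U'): U=OBGY F=WRRO R=GOWR B=WYBB L=GROB
After move 7 (F): F=RWOR U=OBBR R=GOYR D=WGYY L=GWOG
Query 1: L[2] = O
Query 2: B[0] = W
Query 3: U[1] = B
Query 4: L[3] = G
Query 5: R[3] = R
Query 6: B[3] = B

Answer: O W B G R B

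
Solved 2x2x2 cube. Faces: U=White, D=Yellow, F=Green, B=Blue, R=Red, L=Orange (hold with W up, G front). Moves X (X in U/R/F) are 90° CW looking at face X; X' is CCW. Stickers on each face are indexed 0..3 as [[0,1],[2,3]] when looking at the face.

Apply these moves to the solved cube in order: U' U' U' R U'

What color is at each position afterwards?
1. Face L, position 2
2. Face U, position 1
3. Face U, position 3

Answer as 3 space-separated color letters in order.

Answer: O G W

Derivation:
After move 1 (U'): U=WWWW F=OOGG R=GGRR B=RRBB L=BBOO
After move 2 (U'): U=WWWW F=BBGG R=OORR B=GGBB L=RROO
After move 3 (U'): U=WWWW F=RRGG R=BBRR B=OOBB L=GGOO
After move 4 (R): R=RBRB U=WRWG F=RYGY D=YBYO B=WOWB
After move 5 (U'): U=RGWW F=GGGY R=RYRB B=RBWB L=WOOO
Query 1: L[2] = O
Query 2: U[1] = G
Query 3: U[3] = W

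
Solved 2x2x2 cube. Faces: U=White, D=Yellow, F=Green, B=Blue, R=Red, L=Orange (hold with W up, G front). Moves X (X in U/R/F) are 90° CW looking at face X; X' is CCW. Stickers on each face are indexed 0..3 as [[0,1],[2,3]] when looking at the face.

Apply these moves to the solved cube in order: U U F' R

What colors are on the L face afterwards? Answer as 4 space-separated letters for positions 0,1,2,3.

After move 1 (U): U=WWWW F=RRGG R=BBRR B=OOBB L=GGOO
After move 2 (U): U=WWWW F=BBGG R=OORR B=GGBB L=RROO
After move 3 (F'): F=BGBG U=WWOR R=YOYR D=ROYY L=RWOW
After move 4 (R): R=YYRO U=WGOG F=BOBY D=RBYG B=RGWB
Query: L face = RWOW

Answer: R W O W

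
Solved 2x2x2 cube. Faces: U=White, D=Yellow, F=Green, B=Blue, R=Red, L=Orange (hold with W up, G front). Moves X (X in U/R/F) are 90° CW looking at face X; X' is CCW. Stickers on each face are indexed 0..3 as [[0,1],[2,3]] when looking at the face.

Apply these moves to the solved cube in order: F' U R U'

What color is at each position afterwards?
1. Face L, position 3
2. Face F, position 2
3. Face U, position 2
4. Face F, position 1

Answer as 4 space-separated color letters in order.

After move 1 (F'): F=GGGG U=WWRR R=YRYR D=OOYY L=OWOW
After move 2 (U): U=RWRW F=YRGG R=BBYR B=OWBB L=GGOW
After move 3 (R): R=YBRB U=RRRG F=YOGY D=OBYO B=WWWB
After move 4 (U'): U=RGRR F=GGGY R=YORB B=YBWB L=WWOW
Query 1: L[3] = W
Query 2: F[2] = G
Query 3: U[2] = R
Query 4: F[1] = G

Answer: W G R G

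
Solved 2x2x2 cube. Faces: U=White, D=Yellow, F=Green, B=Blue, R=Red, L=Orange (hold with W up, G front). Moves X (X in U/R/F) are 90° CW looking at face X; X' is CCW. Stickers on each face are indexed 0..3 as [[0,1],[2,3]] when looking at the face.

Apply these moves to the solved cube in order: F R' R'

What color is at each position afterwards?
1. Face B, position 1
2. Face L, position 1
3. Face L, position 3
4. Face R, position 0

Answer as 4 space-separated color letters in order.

After move 1 (F): F=GGGG U=WWOO R=WRWR D=RRYY L=OYOY
After move 2 (R'): R=RRWW U=WBOB F=GWGO D=RGYG B=YBRB
After move 3 (R'): R=RWRW U=WROY F=GBGB D=RWYO B=GBGB
Query 1: B[1] = B
Query 2: L[1] = Y
Query 3: L[3] = Y
Query 4: R[0] = R

Answer: B Y Y R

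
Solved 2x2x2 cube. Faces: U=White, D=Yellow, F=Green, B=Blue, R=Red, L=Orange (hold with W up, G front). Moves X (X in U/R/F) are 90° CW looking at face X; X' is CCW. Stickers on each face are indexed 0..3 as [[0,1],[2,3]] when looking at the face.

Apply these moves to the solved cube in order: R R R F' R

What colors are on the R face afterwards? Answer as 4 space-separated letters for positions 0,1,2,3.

After move 1 (R): R=RRRR U=WGWG F=GYGY D=YBYB B=WBWB
After move 2 (R): R=RRRR U=WYWY F=GBGB D=YWYW B=GBGB
After move 3 (R): R=RRRR U=WBWB F=GWGW D=YGYG B=YBYB
After move 4 (F'): F=WWGG U=WBRR R=GRYR D=OOYG L=OBOW
After move 5 (R): R=YGRR U=WWRG F=WOGG D=OYYY B=RBBB
Query: R face = YGRR

Answer: Y G R R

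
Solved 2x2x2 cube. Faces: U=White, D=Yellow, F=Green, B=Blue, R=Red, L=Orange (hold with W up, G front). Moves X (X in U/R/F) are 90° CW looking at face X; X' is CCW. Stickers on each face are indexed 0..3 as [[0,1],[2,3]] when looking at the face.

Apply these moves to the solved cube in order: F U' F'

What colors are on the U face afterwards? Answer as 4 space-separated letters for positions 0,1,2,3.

After move 1 (F): F=GGGG U=WWOO R=WRWR D=RRYY L=OYOY
After move 2 (U'): U=WOWO F=OYGG R=GGWR B=WRBB L=BBOY
After move 3 (F'): F=YGOG U=WOGW R=RGRR D=BYYY L=BOOW
Query: U face = WOGW

Answer: W O G W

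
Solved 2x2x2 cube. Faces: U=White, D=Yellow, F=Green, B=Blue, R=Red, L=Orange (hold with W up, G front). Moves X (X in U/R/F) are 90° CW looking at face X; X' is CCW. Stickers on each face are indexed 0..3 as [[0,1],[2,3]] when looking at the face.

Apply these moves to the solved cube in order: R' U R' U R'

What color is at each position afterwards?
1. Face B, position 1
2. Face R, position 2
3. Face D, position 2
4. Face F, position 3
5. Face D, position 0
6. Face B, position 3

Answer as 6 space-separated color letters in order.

After move 1 (R'): R=RRRR U=WBWB F=GWGW D=YGYG B=YBYB
After move 2 (U): U=WWBB F=RRGW R=YBRR B=OOYB L=GWOO
After move 3 (R'): R=BRYR U=WYBO F=RWGB D=YRYW B=GOGB
After move 4 (U): U=BWOY F=BRGB R=GOYR B=GWGB L=RWOO
After move 5 (R'): R=ORGY U=BGOG F=BWGY D=YRYB B=WWRB
Query 1: B[1] = W
Query 2: R[2] = G
Query 3: D[2] = Y
Query 4: F[3] = Y
Query 5: D[0] = Y
Query 6: B[3] = B

Answer: W G Y Y Y B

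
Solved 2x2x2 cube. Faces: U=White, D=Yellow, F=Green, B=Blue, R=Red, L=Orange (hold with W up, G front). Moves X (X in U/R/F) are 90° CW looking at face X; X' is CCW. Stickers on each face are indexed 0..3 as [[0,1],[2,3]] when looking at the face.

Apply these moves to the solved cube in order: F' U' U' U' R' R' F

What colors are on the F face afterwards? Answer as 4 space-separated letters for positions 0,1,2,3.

After move 1 (F'): F=GGGG U=WWRR R=YRYR D=OOYY L=OWOW
After move 2 (U'): U=WRWR F=OWGG R=GGYR B=YRBB L=BBOW
After move 3 (U'): U=RRWW F=BBGG R=OWYR B=GGBB L=YROW
After move 4 (U'): U=RWRW F=YRGG R=BBYR B=OWBB L=GGOW
After move 5 (R'): R=BRBY U=RBRO F=YWGW D=ORYG B=YWOB
After move 6 (R'): R=RYBB U=RORY F=YBGO D=OWYW B=GWRB
After move 7 (F): F=GYOB U=ROWG R=RYYB D=BRYW L=GOOW
Query: F face = GYOB

Answer: G Y O B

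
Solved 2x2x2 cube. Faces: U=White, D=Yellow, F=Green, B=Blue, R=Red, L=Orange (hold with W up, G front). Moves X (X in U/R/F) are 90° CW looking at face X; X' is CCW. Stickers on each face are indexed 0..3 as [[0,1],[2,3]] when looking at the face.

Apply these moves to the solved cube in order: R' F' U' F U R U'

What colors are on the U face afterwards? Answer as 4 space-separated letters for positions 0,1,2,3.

After move 1 (R'): R=RRRR U=WBWB F=GWGW D=YGYG B=YBYB
After move 2 (F'): F=WWGG U=WBRR R=GRYR D=OOYG L=OBOW
After move 3 (U'): U=BRWR F=OBGG R=WWYR B=GRYB L=YBOW
After move 4 (F): F=GOGB U=BRWB R=WWRR D=YWYG L=YOOO
After move 5 (U): U=WBBR F=WWGB R=GRRR B=YOYB L=GOOO
After move 6 (R): R=RGRR U=WWBB F=WWGG D=YYYY B=ROBB
After move 7 (U'): U=WBWB F=GOGG R=WWRR B=RGBB L=ROOO
Query: U face = WBWB

Answer: W B W B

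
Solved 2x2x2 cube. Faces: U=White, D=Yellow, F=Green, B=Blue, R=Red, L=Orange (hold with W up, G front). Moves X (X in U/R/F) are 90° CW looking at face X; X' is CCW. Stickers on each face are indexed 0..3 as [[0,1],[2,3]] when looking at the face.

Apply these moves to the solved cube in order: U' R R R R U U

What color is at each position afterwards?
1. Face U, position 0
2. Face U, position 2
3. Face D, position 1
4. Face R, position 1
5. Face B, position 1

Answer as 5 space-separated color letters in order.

After move 1 (U'): U=WWWW F=OOGG R=GGRR B=RRBB L=BBOO
After move 2 (R): R=RGRG U=WOWG F=OYGY D=YBYR B=WRWB
After move 3 (R): R=RRGG U=WYWY F=OBGR D=YWYW B=GROB
After move 4 (R): R=GRGR U=WBWR F=OWGW D=YOYG B=YRYB
After move 5 (R): R=GGRR U=WWWW F=OOGG D=YYYY B=RRBB
After move 6 (U): U=WWWW F=GGGG R=RRRR B=BBBB L=OOOO
After move 7 (U): U=WWWW F=RRGG R=BBRR B=OOBB L=GGOO
Query 1: U[0] = W
Query 2: U[2] = W
Query 3: D[1] = Y
Query 4: R[1] = B
Query 5: B[1] = O

Answer: W W Y B O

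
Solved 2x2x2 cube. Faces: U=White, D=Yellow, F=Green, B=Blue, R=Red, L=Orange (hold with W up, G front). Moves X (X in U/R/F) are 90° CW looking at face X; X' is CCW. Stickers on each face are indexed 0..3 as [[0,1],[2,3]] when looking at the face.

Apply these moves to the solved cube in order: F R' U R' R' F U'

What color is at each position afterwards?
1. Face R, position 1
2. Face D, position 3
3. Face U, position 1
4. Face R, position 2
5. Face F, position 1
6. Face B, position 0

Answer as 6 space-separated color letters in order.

Answer: R B W G R B

Derivation:
After move 1 (F): F=GGGG U=WWOO R=WRWR D=RRYY L=OYOY
After move 2 (R'): R=RRWW U=WBOB F=GWGO D=RGYG B=YBRB
After move 3 (U): U=OWBB F=RRGO R=YBWW B=OYRB L=GWOY
After move 4 (R'): R=BWYW U=ORBO F=RWGB D=RRYO B=GYGB
After move 5 (R'): R=WWBY U=OGBG F=RRGO D=RWYB B=OYRB
After move 6 (F): F=GROR U=OGYW R=BWGY D=BWYB L=GROW
After move 7 (U'): U=GWOY F=GROR R=GRGY B=BWRB L=OYOW
Query 1: R[1] = R
Query 2: D[3] = B
Query 3: U[1] = W
Query 4: R[2] = G
Query 5: F[1] = R
Query 6: B[0] = B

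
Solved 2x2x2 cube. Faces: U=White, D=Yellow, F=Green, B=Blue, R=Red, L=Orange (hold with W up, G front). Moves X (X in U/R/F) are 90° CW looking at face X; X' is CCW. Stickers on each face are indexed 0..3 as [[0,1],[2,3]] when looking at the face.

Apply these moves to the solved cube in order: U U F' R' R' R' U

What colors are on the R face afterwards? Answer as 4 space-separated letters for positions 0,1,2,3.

After move 1 (U): U=WWWW F=RRGG R=BBRR B=OOBB L=GGOO
After move 2 (U): U=WWWW F=BBGG R=OORR B=GGBB L=RROO
After move 3 (F'): F=BGBG U=WWOR R=YOYR D=ROYY L=RWOW
After move 4 (R'): R=ORYY U=WBOG F=BWBR D=RGYG B=YGOB
After move 5 (R'): R=RYOY U=WOOY F=BBBG D=RWYR B=GGGB
After move 6 (R'): R=YYRO U=WGOG F=BOBY D=RBYG B=RGWB
After move 7 (U): U=OWGG F=YYBY R=RGRO B=RWWB L=BOOW
Query: R face = RGRO

Answer: R G R O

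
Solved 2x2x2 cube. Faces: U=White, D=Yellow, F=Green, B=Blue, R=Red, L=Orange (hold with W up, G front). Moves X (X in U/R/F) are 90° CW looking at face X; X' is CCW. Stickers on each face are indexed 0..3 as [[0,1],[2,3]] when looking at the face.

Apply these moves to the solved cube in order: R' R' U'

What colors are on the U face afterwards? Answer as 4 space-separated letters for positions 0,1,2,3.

Answer: Y Y W W

Derivation:
After move 1 (R'): R=RRRR U=WBWB F=GWGW D=YGYG B=YBYB
After move 2 (R'): R=RRRR U=WYWY F=GBGB D=YWYW B=GBGB
After move 3 (U'): U=YYWW F=OOGB R=GBRR B=RRGB L=GBOO
Query: U face = YYWW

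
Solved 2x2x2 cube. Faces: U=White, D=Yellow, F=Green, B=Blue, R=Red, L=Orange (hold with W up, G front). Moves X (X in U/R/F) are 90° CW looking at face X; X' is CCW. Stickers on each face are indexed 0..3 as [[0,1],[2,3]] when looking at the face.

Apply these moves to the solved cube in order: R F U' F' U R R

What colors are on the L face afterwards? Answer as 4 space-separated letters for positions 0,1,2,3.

After move 1 (R): R=RRRR U=WGWG F=GYGY D=YBYB B=WBWB
After move 2 (F): F=GGYY U=WGOO R=WRGR D=RRYB L=OYOB
After move 3 (U'): U=GOWO F=OYYY R=GGGR B=WRWB L=WBOB
After move 4 (F'): F=YYOY U=GOGG R=RGRR D=BBYB L=WOOW
After move 5 (U): U=GGGO F=RGOY R=WRRR B=WOWB L=YYOW
After move 6 (R): R=RWRR U=GGGY F=RBOB D=BWYW B=OOGB
After move 7 (R): R=RRRW U=GBGB F=RWOW D=BGYO B=YOGB
Query: L face = YYOW

Answer: Y Y O W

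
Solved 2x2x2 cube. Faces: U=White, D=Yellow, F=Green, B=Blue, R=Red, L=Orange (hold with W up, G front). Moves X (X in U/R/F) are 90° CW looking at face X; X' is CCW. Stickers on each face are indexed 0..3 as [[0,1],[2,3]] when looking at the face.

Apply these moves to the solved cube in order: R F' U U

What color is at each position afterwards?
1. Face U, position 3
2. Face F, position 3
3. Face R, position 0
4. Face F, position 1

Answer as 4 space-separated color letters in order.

After move 1 (R): R=RRRR U=WGWG F=GYGY D=YBYB B=WBWB
After move 2 (F'): F=YYGG U=WGRR R=BRYR D=OOYB L=OGOW
After move 3 (U): U=RWRG F=BRGG R=WBYR B=OGWB L=YYOW
After move 4 (U): U=RRGW F=WBGG R=OGYR B=YYWB L=BROW
Query 1: U[3] = W
Query 2: F[3] = G
Query 3: R[0] = O
Query 4: F[1] = B

Answer: W G O B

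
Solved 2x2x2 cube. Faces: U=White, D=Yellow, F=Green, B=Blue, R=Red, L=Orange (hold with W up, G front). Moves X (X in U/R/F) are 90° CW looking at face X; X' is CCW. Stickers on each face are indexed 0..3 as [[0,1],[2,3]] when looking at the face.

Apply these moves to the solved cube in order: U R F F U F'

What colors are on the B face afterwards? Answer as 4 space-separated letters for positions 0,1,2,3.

After move 1 (U): U=WWWW F=RRGG R=BBRR B=OOBB L=GGOO
After move 2 (R): R=RBRB U=WRWG F=RYGY D=YBYO B=WOWB
After move 3 (F): F=GRYY U=WROG R=WBGB D=RRYO L=GYOB
After move 4 (F): F=YGYR U=WRBY R=OBGB D=GWYO L=GROR
After move 5 (U): U=BWYR F=OBYR R=WOGB B=GRWB L=YGOR
After move 6 (F'): F=BROY U=BWWG R=WOGB D=GRYO L=YROY
Query: B face = GRWB

Answer: G R W B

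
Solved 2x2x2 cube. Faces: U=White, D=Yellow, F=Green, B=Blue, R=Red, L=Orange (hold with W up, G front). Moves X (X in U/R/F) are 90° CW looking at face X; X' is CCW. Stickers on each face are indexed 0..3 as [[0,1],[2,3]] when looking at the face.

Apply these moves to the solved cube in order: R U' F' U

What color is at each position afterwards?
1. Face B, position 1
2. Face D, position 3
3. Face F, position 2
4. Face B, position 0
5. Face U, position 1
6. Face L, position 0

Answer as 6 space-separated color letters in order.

After move 1 (R): R=RRRR U=WGWG F=GYGY D=YBYB B=WBWB
After move 2 (U'): U=GGWW F=OOGY R=GYRR B=RRWB L=WBOO
After move 3 (F'): F=OYOG U=GGGR R=BYYR D=BOYB L=WWOW
After move 4 (U): U=GGRG F=BYOG R=RRYR B=WWWB L=OYOW
Query 1: B[1] = W
Query 2: D[3] = B
Query 3: F[2] = O
Query 4: B[0] = W
Query 5: U[1] = G
Query 6: L[0] = O

Answer: W B O W G O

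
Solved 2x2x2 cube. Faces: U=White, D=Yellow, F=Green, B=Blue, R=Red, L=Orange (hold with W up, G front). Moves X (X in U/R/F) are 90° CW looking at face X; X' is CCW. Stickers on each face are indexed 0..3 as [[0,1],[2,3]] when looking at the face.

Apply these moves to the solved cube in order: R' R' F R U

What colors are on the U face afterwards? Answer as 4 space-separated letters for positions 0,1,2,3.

After move 1 (R'): R=RRRR U=WBWB F=GWGW D=YGYG B=YBYB
After move 2 (R'): R=RRRR U=WYWY F=GBGB D=YWYW B=GBGB
After move 3 (F): F=GGBB U=WYOO R=WRYR D=RRYW L=OYOW
After move 4 (R): R=YWRR U=WGOB F=GRBW D=RGYG B=OBYB
After move 5 (U): U=OWBG F=YWBW R=OBRR B=OYYB L=GROW
Query: U face = OWBG

Answer: O W B G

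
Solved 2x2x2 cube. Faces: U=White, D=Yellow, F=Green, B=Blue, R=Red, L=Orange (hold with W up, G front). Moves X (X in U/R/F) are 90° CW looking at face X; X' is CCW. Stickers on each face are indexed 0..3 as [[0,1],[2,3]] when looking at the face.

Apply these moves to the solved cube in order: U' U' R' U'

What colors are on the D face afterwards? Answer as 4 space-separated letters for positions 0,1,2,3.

After move 1 (U'): U=WWWW F=OOGG R=GGRR B=RRBB L=BBOO
After move 2 (U'): U=WWWW F=BBGG R=OORR B=GGBB L=RROO
After move 3 (R'): R=OROR U=WBWG F=BWGW D=YBYG B=YGYB
After move 4 (U'): U=BGWW F=RRGW R=BWOR B=ORYB L=YGOO
Query: D face = YBYG

Answer: Y B Y G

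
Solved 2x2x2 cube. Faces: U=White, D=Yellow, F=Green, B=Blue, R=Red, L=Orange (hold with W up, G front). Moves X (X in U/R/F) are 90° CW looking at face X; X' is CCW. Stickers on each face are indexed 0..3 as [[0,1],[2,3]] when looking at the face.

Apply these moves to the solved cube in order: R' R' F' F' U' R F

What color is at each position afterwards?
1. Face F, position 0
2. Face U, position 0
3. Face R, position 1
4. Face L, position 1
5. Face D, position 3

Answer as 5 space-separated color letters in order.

After move 1 (R'): R=RRRR U=WBWB F=GWGW D=YGYG B=YBYB
After move 2 (R'): R=RRRR U=WYWY F=GBGB D=YWYW B=GBGB
After move 3 (F'): F=BBGG U=WYRR R=WRYR D=OOYW L=OYOW
After move 4 (F'): F=BGBG U=WYWY R=OROR D=YWYW L=OROR
After move 5 (U'): U=YYWW F=ORBG R=BGOR B=ORGB L=GBOR
After move 6 (R): R=OBRG U=YRWG F=OWBW D=YGYO B=WRYB
After move 7 (F): F=BOWW U=YRRB R=WBGG D=ROYO L=GYOG
Query 1: F[0] = B
Query 2: U[0] = Y
Query 3: R[1] = B
Query 4: L[1] = Y
Query 5: D[3] = O

Answer: B Y B Y O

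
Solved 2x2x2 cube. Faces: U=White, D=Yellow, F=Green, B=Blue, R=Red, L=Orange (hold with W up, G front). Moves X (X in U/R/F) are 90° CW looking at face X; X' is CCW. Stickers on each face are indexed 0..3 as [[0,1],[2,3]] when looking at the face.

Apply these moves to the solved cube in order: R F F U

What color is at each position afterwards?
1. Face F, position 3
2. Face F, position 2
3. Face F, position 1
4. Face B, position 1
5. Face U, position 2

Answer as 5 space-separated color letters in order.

Answer: G Y R R Y

Derivation:
After move 1 (R): R=RRRR U=WGWG F=GYGY D=YBYB B=WBWB
After move 2 (F): F=GGYY U=WGOO R=WRGR D=RRYB L=OYOB
After move 3 (F): F=YGYG U=WGBY R=OROR D=GWYB L=OROR
After move 4 (U): U=BWYG F=ORYG R=WBOR B=ORWB L=YGOR
Query 1: F[3] = G
Query 2: F[2] = Y
Query 3: F[1] = R
Query 4: B[1] = R
Query 5: U[2] = Y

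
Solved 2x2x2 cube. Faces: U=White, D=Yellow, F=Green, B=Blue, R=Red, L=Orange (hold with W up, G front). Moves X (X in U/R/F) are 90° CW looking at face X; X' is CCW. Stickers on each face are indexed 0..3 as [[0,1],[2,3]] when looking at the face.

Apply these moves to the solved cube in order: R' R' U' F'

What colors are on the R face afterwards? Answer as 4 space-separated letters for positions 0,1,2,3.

After move 1 (R'): R=RRRR U=WBWB F=GWGW D=YGYG B=YBYB
After move 2 (R'): R=RRRR U=WYWY F=GBGB D=YWYW B=GBGB
After move 3 (U'): U=YYWW F=OOGB R=GBRR B=RRGB L=GBOO
After move 4 (F'): F=OBOG U=YYGR R=WBYR D=BOYW L=GWOW
Query: R face = WBYR

Answer: W B Y R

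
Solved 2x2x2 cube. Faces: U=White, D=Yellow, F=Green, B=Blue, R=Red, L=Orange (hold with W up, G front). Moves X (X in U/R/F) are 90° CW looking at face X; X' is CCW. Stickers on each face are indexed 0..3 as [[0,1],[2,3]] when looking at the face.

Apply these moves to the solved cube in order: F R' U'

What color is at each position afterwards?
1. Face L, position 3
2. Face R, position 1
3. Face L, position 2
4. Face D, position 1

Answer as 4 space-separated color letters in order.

Answer: Y W O G

Derivation:
After move 1 (F): F=GGGG U=WWOO R=WRWR D=RRYY L=OYOY
After move 2 (R'): R=RRWW U=WBOB F=GWGO D=RGYG B=YBRB
After move 3 (U'): U=BBWO F=OYGO R=GWWW B=RRRB L=YBOY
Query 1: L[3] = Y
Query 2: R[1] = W
Query 3: L[2] = O
Query 4: D[1] = G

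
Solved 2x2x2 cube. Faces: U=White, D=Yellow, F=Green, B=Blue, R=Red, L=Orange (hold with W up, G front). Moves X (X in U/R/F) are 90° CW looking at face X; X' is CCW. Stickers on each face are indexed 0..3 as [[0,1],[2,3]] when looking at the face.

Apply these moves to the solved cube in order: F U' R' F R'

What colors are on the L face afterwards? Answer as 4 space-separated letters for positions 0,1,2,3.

Answer: B R O Y

Derivation:
After move 1 (F): F=GGGG U=WWOO R=WRWR D=RRYY L=OYOY
After move 2 (U'): U=WOWO F=OYGG R=GGWR B=WRBB L=BBOY
After move 3 (R'): R=GRGW U=WBWW F=OOGO D=RYYG B=YRRB
After move 4 (F): F=GOOO U=WBYB R=WRWW D=GGYG L=BROY
After move 5 (R'): R=RWWW U=WRYY F=GBOB D=GOYO B=GRGB
Query: L face = BROY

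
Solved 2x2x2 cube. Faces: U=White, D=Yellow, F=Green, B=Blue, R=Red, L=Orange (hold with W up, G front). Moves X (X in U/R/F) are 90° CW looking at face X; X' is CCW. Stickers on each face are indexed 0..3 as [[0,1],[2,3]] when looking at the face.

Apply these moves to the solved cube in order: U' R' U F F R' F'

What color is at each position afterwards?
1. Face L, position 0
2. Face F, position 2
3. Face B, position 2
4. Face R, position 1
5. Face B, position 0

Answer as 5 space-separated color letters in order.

Answer: O W R R G

Derivation:
After move 1 (U'): U=WWWW F=OOGG R=GGRR B=RRBB L=BBOO
After move 2 (R'): R=GRGR U=WBWR F=OWGW D=YOYG B=YRYB
After move 3 (U): U=WWRB F=GRGW R=YRGR B=BBYB L=OWOO
After move 4 (F): F=GGWR U=WWOW R=RRBR D=GYYG L=OYOO
After move 5 (F): F=WGRG U=WWOY R=ORWR D=BRYG L=OGOY
After move 6 (R'): R=RROW U=WYOB F=WWRY D=BGYG B=GBRB
After move 7 (F'): F=WYWR U=WYRO R=GRBW D=GYYG L=OBOO
Query 1: L[0] = O
Query 2: F[2] = W
Query 3: B[2] = R
Query 4: R[1] = R
Query 5: B[0] = G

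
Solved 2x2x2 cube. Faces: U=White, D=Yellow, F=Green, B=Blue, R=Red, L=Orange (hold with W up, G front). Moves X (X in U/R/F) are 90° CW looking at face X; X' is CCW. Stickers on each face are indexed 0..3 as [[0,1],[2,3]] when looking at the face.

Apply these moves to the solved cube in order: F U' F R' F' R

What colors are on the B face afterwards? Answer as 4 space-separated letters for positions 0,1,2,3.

Answer: W R B B

Derivation:
After move 1 (F): F=GGGG U=WWOO R=WRWR D=RRYY L=OYOY
After move 2 (U'): U=WOWO F=OYGG R=GGWR B=WRBB L=BBOY
After move 3 (F): F=GOGY U=WOYB R=WGOR D=WGYY L=BROR
After move 4 (R'): R=GRWO U=WBYW F=GOGB D=WOYY B=YRGB
After move 5 (F'): F=OBGG U=WBGW R=ORWO D=RRYY L=BWOY
After move 6 (R): R=WOOR U=WBGG F=ORGY D=RGYY B=WRBB
Query: B face = WRBB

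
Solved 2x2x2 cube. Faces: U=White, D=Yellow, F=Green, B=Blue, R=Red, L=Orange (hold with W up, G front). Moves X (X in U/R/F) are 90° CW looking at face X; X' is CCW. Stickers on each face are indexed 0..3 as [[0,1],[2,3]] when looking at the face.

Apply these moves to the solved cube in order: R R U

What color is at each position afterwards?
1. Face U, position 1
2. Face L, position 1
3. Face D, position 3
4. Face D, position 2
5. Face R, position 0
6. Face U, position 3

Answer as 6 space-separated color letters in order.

After move 1 (R): R=RRRR U=WGWG F=GYGY D=YBYB B=WBWB
After move 2 (R): R=RRRR U=WYWY F=GBGB D=YWYW B=GBGB
After move 3 (U): U=WWYY F=RRGB R=GBRR B=OOGB L=GBOO
Query 1: U[1] = W
Query 2: L[1] = B
Query 3: D[3] = W
Query 4: D[2] = Y
Query 5: R[0] = G
Query 6: U[3] = Y

Answer: W B W Y G Y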